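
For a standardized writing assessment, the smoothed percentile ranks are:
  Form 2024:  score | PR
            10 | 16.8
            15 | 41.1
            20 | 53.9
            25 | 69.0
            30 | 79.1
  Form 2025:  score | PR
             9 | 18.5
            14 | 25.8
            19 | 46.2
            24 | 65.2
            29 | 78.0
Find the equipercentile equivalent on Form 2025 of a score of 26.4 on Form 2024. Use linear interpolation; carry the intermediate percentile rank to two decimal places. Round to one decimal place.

26.6

PR of 26.4 on Form 2024: 69.0 + (26.4 − 25)/(30 − 25) × (79.1 − 69.0) = 71.83
On Form 2025, PR 71.83 falls between score 24 (PR 65.2) and 29 (PR 78.0).
Interpolate: 24 + (71.83 − 65.2)/(78.0 − 65.2) × (29 − 24) = 26.6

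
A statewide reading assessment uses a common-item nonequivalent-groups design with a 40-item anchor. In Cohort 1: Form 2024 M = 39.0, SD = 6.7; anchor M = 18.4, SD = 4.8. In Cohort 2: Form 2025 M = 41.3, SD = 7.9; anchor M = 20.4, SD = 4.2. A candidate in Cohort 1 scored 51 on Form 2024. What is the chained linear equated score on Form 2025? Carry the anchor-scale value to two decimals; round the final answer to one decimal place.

53.7

Form 2024 → anchor (Cohort 1): v = (4.8/6.7)(51 − 39.0) + 18.4 = 27.00
anchor → Form 2025 (Cohort 2): y = (7.9/4.2)(27.00 − 20.4) + 41.3 = 53.7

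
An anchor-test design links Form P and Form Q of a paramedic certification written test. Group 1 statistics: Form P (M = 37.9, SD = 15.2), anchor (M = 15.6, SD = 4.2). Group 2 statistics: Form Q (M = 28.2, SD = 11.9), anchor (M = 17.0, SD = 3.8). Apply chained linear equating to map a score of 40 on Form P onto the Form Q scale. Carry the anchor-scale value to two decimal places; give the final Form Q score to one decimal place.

25.6

Form P → anchor (Group 1): v = (4.2/15.2)(40 − 37.9) + 15.6 = 16.18
anchor → Form Q (Group 2): y = (11.9/3.8)(16.18 − 17.0) + 28.2 = 25.6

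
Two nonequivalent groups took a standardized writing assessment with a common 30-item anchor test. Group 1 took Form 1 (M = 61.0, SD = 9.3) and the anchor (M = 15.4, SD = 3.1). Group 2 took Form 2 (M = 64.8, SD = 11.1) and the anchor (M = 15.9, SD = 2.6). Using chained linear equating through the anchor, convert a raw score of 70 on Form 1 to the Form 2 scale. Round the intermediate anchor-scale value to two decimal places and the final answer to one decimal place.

75.5

Form 1 → anchor (Group 1): v = (3.1/9.3)(70 − 61.0) + 15.4 = 18.40
anchor → Form 2 (Group 2): y = (11.1/2.6)(18.40 − 15.9) + 64.8 = 75.5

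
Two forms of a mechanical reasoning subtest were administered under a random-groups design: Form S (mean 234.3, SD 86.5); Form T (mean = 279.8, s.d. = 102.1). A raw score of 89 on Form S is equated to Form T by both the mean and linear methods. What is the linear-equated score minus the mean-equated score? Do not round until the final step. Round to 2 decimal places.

Mean-equated: 89 + (279.8 − 234.3) = 134.50
Linear-equated: (102.1/86.5)(89 − 234.3) + 279.8 = 108.296
Difference = 108.296 − 134.50 = -26.20

-26.20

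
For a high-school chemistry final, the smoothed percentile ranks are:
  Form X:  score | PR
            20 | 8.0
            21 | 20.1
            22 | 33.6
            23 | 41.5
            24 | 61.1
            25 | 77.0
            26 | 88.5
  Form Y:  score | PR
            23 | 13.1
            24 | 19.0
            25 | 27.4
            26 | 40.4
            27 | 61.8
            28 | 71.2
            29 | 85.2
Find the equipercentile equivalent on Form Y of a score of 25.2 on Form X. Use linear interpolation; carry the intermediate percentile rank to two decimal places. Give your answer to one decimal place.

PR of 25.2 on Form X: 77.0 + (25.2 − 25)/(26 − 25) × (88.5 − 77.0) = 79.30
On Form Y, PR 79.30 falls between score 28 (PR 71.2) and 29 (PR 85.2).
Interpolate: 28 + (79.30 − 71.2)/(85.2 − 71.2) × (29 − 28) = 28.6

28.6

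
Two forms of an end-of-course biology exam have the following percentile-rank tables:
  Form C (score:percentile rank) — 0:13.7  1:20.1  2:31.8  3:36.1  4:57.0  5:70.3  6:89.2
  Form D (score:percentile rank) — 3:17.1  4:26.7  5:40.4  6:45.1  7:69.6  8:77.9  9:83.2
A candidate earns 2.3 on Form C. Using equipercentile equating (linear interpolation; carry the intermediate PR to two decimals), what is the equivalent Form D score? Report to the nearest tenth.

PR of 2.3 on Form C: 31.8 + (2.3 − 2)/(3 − 2) × (36.1 − 31.8) = 33.09
On Form D, PR 33.09 falls between score 4 (PR 26.7) and 5 (PR 40.4).
Interpolate: 4 + (33.09 − 26.7)/(40.4 − 26.7) × (5 − 4) = 4.5

4.5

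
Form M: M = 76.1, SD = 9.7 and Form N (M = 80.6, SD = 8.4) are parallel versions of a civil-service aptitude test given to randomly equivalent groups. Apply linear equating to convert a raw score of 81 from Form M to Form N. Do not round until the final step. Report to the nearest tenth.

Linear equating: y = (SD_Y/SD_X)(x − M_X) + M_Y
y = (8.4/9.7)(81 − 76.1) + 80.6
y = 0.865979 × 4.9 + 80.6 = 4.2433 + 80.6 = 84.8

84.8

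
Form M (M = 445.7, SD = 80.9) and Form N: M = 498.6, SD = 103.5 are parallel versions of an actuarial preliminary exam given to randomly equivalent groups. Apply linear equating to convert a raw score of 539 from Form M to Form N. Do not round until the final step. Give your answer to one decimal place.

618.0

Linear equating: y = (SD_Y/SD_X)(x − M_X) + M_Y
y = (103.5/80.9)(539 − 445.7) + 498.6
y = 1.279357 × 93.3 + 498.6 = 119.3640 + 498.6 = 618.0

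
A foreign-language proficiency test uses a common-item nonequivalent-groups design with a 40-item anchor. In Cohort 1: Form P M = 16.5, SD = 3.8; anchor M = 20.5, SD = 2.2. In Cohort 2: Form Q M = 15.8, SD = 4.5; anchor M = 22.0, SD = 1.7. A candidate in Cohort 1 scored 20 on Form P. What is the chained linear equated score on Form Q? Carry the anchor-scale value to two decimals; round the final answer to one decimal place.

Form P → anchor (Cohort 1): v = (2.2/3.8)(20 − 16.5) + 20.5 = 22.53
anchor → Form Q (Cohort 2): y = (4.5/1.7)(22.53 − 22.0) + 15.8 = 17.2

17.2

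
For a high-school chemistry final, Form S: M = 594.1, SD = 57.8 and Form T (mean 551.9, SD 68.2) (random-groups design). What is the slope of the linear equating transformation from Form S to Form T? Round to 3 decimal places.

A = SD_Y / SD_X = 68.2 / 57.8 = 1.180

1.180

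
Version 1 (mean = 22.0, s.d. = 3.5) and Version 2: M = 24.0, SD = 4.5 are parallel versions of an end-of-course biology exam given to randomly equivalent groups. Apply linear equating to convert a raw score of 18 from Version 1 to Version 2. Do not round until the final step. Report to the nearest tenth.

18.9

Linear equating: y = (SD_Y/SD_X)(x − M_X) + M_Y
y = (4.5/3.5)(18 − 22.0) + 24.0
y = 1.285714 × -4.0 + 24.0 = -5.1429 + 24.0 = 18.9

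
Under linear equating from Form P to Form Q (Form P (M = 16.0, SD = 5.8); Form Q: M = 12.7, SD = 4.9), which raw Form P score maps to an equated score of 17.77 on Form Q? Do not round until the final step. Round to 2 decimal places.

Invert y = (SD_Y/SD_X)(x − M_X) + M_Y:
x = (SD_X/SD_Y)(y − M_Y) + M_X = (5.8/4.9)(17.77 − 12.7) + 16.0
x = 1.183673 × 5.070 + 16.0 = 22.00

22.00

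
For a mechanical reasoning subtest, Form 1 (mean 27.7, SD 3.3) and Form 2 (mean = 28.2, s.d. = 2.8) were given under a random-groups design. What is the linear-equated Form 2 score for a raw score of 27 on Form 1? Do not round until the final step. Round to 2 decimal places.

Linear equating: y = (SD_Y/SD_X)(x − M_X) + M_Y
y = (2.8/3.3)(27 − 27.7) + 28.2
y = 0.848485 × -0.7 + 28.2 = -0.5939 + 28.2 = 27.61

27.61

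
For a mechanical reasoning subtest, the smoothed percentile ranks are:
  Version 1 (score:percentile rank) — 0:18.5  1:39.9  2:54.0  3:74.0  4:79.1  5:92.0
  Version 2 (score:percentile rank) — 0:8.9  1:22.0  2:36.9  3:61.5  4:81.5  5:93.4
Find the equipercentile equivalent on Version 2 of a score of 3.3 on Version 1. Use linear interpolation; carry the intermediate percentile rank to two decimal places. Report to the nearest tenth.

PR of 3.3 on Version 1: 74.0 + (3.3 − 3)/(4 − 3) × (79.1 − 74.0) = 75.53
On Version 2, PR 75.53 falls between score 3 (PR 61.5) and 4 (PR 81.5).
Interpolate: 3 + (75.53 − 61.5)/(81.5 − 61.5) × (4 − 3) = 3.7

3.7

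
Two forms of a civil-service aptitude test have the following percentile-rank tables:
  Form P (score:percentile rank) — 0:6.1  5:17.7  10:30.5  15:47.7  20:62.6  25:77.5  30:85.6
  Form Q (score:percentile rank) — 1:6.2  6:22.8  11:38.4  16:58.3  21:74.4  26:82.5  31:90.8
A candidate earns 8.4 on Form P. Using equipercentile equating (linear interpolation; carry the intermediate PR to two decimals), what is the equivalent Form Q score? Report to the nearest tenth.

PR of 8.4 on Form P: 17.7 + (8.4 − 5)/(10 − 5) × (30.5 − 17.7) = 26.40
On Form Q, PR 26.40 falls between score 6 (PR 22.8) and 11 (PR 38.4).
Interpolate: 6 + (26.40 − 22.8)/(38.4 − 22.8) × (11 − 6) = 7.2

7.2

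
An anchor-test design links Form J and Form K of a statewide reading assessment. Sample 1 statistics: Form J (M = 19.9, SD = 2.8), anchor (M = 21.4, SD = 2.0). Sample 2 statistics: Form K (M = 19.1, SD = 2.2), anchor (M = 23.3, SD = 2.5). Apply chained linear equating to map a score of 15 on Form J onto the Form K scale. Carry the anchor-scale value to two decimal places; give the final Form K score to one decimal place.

Form J → anchor (Sample 1): v = (2.0/2.8)(15 − 19.9) + 21.4 = 17.90
anchor → Form K (Sample 2): y = (2.2/2.5)(17.90 − 23.3) + 19.1 = 14.3

14.3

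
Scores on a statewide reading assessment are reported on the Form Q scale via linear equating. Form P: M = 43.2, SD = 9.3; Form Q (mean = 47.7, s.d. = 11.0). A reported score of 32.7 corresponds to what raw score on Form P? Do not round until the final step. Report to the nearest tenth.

Invert y = (SD_Y/SD_X)(x − M_X) + M_Y:
x = (SD_X/SD_Y)(y − M_Y) + M_X = (9.3/11.0)(32.7 − 47.7) + 43.2
x = 0.845455 × -15.000 + 43.2 = 30.5

30.5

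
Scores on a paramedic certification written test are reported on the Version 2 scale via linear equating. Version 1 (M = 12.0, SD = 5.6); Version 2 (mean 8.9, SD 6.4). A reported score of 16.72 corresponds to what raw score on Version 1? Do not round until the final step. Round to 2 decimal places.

Invert y = (SD_Y/SD_X)(x − M_X) + M_Y:
x = (SD_X/SD_Y)(y − M_Y) + M_X = (5.6/6.4)(16.72 − 8.9) + 12.0
x = 0.875000 × 7.820 + 12.0 = 18.84

18.84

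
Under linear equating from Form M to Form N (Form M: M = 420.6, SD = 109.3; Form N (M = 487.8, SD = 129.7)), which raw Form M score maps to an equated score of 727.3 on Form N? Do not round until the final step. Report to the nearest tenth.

622.4

Invert y = (SD_Y/SD_X)(x − M_X) + M_Y:
x = (SD_X/SD_Y)(y − M_Y) + M_X = (109.3/129.7)(727.3 − 487.8) + 420.6
x = 0.842714 × 239.500 + 420.6 = 622.4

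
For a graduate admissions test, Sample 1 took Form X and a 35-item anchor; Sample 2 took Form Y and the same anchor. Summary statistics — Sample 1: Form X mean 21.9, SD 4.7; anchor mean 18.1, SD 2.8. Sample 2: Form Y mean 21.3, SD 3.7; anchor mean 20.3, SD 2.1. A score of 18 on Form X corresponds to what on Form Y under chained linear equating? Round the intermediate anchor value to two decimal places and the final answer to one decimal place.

Form X → anchor (Sample 1): v = (2.8/4.7)(18 − 21.9) + 18.1 = 15.78
anchor → Form Y (Sample 2): y = (3.7/2.1)(15.78 − 20.3) + 21.3 = 13.3

13.3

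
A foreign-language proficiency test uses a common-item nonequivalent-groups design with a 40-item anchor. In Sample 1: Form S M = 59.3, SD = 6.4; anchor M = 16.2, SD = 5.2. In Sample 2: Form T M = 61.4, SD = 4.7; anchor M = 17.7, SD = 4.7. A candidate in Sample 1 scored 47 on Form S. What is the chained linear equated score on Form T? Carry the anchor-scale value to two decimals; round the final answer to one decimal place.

Form S → anchor (Sample 1): v = (5.2/6.4)(47 − 59.3) + 16.2 = 6.21
anchor → Form T (Sample 2): y = (4.7/4.7)(6.21 − 17.7) + 61.4 = 49.9

49.9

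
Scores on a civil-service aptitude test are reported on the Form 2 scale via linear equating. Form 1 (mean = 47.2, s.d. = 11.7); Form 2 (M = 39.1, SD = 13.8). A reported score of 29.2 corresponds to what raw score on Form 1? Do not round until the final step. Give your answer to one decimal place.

38.8

Invert y = (SD_Y/SD_X)(x − M_X) + M_Y:
x = (SD_X/SD_Y)(y − M_Y) + M_X = (11.7/13.8)(29.2 − 39.1) + 47.2
x = 0.847826 × -9.900 + 47.2 = 38.8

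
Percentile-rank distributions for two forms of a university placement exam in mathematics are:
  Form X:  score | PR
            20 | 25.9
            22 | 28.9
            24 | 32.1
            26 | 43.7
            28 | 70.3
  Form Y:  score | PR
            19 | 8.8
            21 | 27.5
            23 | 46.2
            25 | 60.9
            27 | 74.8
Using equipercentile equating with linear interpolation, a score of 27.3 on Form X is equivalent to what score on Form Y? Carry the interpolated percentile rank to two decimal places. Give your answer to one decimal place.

PR of 27.3 on Form X: 43.7 + (27.3 − 26)/(28 − 26) × (70.3 − 43.7) = 60.99
On Form Y, PR 60.99 falls between score 25 (PR 60.9) and 27 (PR 74.8).
Interpolate: 25 + (60.99 − 60.9)/(74.8 − 60.9) × (27 − 25) = 25.0

25.0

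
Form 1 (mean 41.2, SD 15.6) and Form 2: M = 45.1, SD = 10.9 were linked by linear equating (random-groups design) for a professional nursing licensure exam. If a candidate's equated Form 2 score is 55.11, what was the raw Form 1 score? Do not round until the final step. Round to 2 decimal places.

55.53

Invert y = (SD_Y/SD_X)(x − M_X) + M_Y:
x = (SD_X/SD_Y)(y − M_Y) + M_X = (15.6/10.9)(55.11 − 45.1) + 41.2
x = 1.431193 × 10.010 + 41.2 = 55.53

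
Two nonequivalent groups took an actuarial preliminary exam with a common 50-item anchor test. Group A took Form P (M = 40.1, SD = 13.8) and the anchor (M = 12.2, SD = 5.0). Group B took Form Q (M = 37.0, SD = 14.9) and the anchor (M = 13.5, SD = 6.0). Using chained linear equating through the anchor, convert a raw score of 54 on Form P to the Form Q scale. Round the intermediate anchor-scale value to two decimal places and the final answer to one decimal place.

46.3

Form P → anchor (Group A): v = (5.0/13.8)(54 − 40.1) + 12.2 = 17.24
anchor → Form Q (Group B): y = (14.9/6.0)(17.24 − 13.5) + 37.0 = 46.3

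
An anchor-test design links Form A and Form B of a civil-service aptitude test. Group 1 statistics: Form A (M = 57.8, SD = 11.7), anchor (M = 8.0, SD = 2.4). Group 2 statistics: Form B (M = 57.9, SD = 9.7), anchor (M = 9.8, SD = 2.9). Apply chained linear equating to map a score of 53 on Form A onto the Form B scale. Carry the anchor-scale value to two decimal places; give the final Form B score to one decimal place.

Form A → anchor (Group 1): v = (2.4/11.7)(53 − 57.8) + 8.0 = 7.02
anchor → Form B (Group 2): y = (9.7/2.9)(7.02 − 9.8) + 57.9 = 48.6

48.6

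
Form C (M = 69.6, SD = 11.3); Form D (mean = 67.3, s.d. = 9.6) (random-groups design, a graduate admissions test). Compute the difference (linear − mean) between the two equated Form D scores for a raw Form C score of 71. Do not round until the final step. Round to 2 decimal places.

-0.21

Mean-equated: 71 + (67.3 − 69.6) = 68.70
Linear-equated: (9.6/11.3)(71 − 69.6) + 67.3 = 68.489
Difference = 68.489 − 68.70 = -0.21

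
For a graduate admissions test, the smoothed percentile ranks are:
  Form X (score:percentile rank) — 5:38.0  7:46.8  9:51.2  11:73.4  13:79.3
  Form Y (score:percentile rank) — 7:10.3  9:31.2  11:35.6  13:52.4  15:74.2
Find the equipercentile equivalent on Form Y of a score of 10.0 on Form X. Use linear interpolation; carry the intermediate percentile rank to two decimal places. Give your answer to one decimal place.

PR of 10.0 on Form X: 51.2 + (10.0 − 9)/(11 − 9) × (73.4 − 51.2) = 62.30
On Form Y, PR 62.30 falls between score 13 (PR 52.4) and 15 (PR 74.2).
Interpolate: 13 + (62.30 − 52.4)/(74.2 − 52.4) × (15 − 13) = 13.9

13.9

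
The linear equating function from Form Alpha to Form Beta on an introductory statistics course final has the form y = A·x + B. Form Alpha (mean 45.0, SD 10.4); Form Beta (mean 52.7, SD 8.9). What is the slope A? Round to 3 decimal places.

A = SD_Y / SD_X = 8.9 / 10.4 = 0.856

0.856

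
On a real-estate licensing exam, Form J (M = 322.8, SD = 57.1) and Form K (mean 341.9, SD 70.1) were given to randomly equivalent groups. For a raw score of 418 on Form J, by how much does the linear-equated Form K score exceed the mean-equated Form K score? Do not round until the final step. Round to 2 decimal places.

Mean-equated: 418 + (341.9 − 322.8) = 437.10
Linear-equated: (70.1/57.1)(418 − 322.8) + 341.9 = 458.774
Difference = 458.774 − 437.10 = 21.67

21.67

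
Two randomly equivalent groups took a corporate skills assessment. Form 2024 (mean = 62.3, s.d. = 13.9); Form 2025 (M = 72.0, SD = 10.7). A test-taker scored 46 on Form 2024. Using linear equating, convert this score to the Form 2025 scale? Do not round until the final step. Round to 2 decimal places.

59.45

Linear equating: y = (SD_Y/SD_X)(x − M_X) + M_Y
y = (10.7/13.9)(46 − 62.3) + 72.0
y = 0.769784 × -16.3 + 72.0 = -12.5475 + 72.0 = 59.45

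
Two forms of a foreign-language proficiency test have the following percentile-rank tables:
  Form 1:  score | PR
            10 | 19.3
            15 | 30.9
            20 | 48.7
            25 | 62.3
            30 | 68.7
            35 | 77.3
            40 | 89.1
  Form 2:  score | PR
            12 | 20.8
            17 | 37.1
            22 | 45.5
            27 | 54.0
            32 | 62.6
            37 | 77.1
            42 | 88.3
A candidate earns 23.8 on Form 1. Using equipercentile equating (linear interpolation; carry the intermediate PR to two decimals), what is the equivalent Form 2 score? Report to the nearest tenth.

29.9

PR of 23.8 on Form 1: 48.7 + (23.8 − 20)/(25 − 20) × (62.3 − 48.7) = 59.04
On Form 2, PR 59.04 falls between score 27 (PR 54.0) and 32 (PR 62.6).
Interpolate: 27 + (59.04 − 54.0)/(62.6 − 54.0) × (32 − 27) = 29.9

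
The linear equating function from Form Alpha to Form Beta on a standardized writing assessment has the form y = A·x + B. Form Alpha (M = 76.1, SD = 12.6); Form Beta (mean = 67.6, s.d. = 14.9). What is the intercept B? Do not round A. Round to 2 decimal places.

-22.39

A = SD_Y / SD_X = 14.9 / 12.6 = 1.182540
B = M_Y − A·M_X = 67.6 − 1.182540 × 76.1 = -22.39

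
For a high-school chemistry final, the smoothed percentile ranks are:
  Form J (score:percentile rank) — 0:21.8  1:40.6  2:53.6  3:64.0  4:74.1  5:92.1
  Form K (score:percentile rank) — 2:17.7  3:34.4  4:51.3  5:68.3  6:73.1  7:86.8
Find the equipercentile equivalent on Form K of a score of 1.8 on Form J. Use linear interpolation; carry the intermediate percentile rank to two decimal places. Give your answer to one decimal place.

PR of 1.8 on Form J: 40.6 + (1.8 − 1)/(2 − 1) × (53.6 − 40.6) = 51.00
On Form K, PR 51.00 falls between score 3 (PR 34.4) and 4 (PR 51.3).
Interpolate: 3 + (51.00 − 34.4)/(51.3 − 34.4) × (4 − 3) = 4.0

4.0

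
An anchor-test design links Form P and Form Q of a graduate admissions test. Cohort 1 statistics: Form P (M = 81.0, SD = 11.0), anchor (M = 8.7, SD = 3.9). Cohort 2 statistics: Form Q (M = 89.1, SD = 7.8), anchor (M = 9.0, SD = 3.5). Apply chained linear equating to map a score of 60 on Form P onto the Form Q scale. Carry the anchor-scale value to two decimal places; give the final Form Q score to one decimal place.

Form P → anchor (Cohort 1): v = (3.9/11.0)(60 − 81.0) + 8.7 = 1.25
anchor → Form Q (Cohort 2): y = (7.8/3.5)(1.25 − 9.0) + 89.1 = 71.8

71.8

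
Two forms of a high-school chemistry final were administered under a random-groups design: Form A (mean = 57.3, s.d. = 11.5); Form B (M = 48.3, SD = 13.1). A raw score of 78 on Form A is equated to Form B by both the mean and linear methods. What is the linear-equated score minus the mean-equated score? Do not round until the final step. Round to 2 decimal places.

2.88

Mean-equated: 78 + (48.3 − 57.3) = 69.00
Linear-equated: (13.1/11.5)(78 − 57.3) + 48.3 = 71.880
Difference = 71.880 − 69.00 = 2.88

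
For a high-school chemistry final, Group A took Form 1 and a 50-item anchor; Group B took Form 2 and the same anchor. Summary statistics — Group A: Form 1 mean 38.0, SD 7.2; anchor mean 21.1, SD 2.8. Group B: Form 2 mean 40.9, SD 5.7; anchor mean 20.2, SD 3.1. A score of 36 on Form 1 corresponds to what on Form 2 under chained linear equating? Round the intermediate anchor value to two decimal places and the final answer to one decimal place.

41.1

Form 1 → anchor (Group A): v = (2.8/7.2)(36 − 38.0) + 21.1 = 20.32
anchor → Form 2 (Group B): y = (5.7/3.1)(20.32 − 20.2) + 40.9 = 41.1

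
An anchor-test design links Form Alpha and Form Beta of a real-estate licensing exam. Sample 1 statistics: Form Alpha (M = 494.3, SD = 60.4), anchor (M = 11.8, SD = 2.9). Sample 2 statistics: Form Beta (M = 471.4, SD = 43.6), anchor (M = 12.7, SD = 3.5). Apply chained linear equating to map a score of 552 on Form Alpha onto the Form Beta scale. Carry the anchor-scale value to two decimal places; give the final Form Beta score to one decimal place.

494.7

Form Alpha → anchor (Sample 1): v = (2.9/60.4)(552 − 494.3) + 11.8 = 14.57
anchor → Form Beta (Sample 2): y = (43.6/3.5)(14.57 − 12.7) + 471.4 = 494.7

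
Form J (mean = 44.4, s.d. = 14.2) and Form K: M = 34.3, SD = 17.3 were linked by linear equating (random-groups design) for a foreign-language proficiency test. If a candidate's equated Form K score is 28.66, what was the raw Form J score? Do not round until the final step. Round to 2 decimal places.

39.77

Invert y = (SD_Y/SD_X)(x − M_X) + M_Y:
x = (SD_X/SD_Y)(y − M_Y) + M_X = (14.2/17.3)(28.66 − 34.3) + 44.4
x = 0.820809 × -5.640 + 44.4 = 39.77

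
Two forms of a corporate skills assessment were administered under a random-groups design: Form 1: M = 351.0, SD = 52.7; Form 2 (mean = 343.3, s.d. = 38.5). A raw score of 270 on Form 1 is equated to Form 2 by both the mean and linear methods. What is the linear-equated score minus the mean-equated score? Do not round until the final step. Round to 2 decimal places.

Mean-equated: 270 + (343.3 − 351.0) = 262.30
Linear-equated: (38.5/52.7)(270 − 351.0) + 343.3 = 284.125
Difference = 284.125 − 262.30 = 21.83

21.83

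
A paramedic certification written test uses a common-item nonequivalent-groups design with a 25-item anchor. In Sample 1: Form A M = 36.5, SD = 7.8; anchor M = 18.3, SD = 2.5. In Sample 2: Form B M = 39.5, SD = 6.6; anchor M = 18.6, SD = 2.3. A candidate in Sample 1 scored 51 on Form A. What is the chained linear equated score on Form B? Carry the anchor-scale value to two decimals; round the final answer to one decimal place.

52.0

Form A → anchor (Sample 1): v = (2.5/7.8)(51 − 36.5) + 18.3 = 22.95
anchor → Form B (Sample 2): y = (6.6/2.3)(22.95 − 18.6) + 39.5 = 52.0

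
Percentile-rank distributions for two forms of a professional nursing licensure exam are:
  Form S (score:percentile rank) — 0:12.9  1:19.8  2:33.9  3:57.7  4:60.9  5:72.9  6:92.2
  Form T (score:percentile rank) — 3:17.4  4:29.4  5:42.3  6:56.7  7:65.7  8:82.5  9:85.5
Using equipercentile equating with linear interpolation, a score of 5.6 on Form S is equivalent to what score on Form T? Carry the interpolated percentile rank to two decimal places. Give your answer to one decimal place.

PR of 5.6 on Form S: 72.9 + (5.6 − 5)/(6 − 5) × (92.2 − 72.9) = 84.48
On Form T, PR 84.48 falls between score 8 (PR 82.5) and 9 (PR 85.5).
Interpolate: 8 + (84.48 − 82.5)/(85.5 − 82.5) × (9 − 8) = 8.7

8.7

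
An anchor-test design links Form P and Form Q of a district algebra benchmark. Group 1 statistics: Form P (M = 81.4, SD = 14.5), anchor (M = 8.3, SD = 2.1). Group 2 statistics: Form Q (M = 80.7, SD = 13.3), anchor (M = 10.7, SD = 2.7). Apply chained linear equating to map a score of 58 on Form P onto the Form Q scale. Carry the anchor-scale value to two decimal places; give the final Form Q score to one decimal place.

Form P → anchor (Group 1): v = (2.1/14.5)(58 − 81.4) + 8.3 = 4.91
anchor → Form Q (Group 2): y = (13.3/2.7)(4.91 − 10.7) + 80.7 = 52.2

52.2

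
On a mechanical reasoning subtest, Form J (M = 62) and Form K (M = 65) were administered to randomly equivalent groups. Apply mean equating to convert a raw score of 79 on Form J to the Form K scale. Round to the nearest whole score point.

Mean equating: y = x + (M_Y − M_X) = 79 + (65 − 62) = 82

82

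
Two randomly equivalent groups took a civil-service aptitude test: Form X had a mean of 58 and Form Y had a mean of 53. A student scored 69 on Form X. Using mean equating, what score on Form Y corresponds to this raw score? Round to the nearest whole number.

64

Mean equating: y = x + (M_Y − M_X) = 69 + (53 − 58) = 64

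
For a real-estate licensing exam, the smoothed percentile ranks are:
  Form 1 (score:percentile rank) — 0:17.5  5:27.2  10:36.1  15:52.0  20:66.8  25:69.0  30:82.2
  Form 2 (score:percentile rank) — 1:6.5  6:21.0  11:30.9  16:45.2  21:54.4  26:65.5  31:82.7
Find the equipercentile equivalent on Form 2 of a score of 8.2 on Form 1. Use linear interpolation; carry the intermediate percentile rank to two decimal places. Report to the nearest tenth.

11.7

PR of 8.2 on Form 1: 27.2 + (8.2 − 5)/(10 − 5) × (36.1 − 27.2) = 32.90
On Form 2, PR 32.90 falls between score 11 (PR 30.9) and 16 (PR 45.2).
Interpolate: 11 + (32.90 − 30.9)/(45.2 − 30.9) × (16 − 11) = 11.7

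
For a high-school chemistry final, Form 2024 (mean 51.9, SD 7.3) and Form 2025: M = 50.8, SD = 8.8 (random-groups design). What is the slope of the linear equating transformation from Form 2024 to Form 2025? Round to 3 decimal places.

A = SD_Y / SD_X = 8.8 / 7.3 = 1.205

1.205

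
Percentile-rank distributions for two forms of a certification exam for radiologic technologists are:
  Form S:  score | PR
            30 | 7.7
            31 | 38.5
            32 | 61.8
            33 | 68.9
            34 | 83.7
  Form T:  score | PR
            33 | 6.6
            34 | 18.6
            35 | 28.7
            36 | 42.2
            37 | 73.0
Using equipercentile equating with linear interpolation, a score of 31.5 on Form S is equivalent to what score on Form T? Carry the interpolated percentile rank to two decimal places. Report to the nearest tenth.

36.3

PR of 31.5 on Form S: 38.5 + (31.5 − 31)/(32 − 31) × (61.8 − 38.5) = 50.15
On Form T, PR 50.15 falls between score 36 (PR 42.2) and 37 (PR 73.0).
Interpolate: 36 + (50.15 − 42.2)/(73.0 − 42.2) × (37 − 36) = 36.3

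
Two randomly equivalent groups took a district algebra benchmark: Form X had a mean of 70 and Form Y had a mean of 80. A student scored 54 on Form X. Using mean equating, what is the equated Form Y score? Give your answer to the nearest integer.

64

Mean equating: y = x + (M_Y − M_X) = 54 + (80 − 70) = 64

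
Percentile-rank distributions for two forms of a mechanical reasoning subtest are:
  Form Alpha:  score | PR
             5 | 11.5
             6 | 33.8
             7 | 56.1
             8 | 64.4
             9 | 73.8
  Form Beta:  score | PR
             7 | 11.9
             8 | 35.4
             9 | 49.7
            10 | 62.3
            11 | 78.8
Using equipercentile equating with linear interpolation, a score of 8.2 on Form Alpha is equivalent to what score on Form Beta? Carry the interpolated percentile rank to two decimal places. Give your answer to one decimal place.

PR of 8.2 on Form Alpha: 64.4 + (8.2 − 8)/(9 − 8) × (73.8 − 64.4) = 66.28
On Form Beta, PR 66.28 falls between score 10 (PR 62.3) and 11 (PR 78.8).
Interpolate: 10 + (66.28 − 62.3)/(78.8 − 62.3) × (11 − 10) = 10.2

10.2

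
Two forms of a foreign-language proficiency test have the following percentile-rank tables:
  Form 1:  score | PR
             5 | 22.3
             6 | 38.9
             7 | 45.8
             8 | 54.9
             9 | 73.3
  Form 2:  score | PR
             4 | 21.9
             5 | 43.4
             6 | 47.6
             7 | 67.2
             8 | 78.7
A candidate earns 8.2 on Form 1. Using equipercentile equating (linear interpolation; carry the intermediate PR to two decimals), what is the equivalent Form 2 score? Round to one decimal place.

6.6

PR of 8.2 on Form 1: 54.9 + (8.2 − 8)/(9 − 8) × (73.3 − 54.9) = 58.58
On Form 2, PR 58.58 falls between score 6 (PR 47.6) and 7 (PR 67.2).
Interpolate: 6 + (58.58 − 47.6)/(67.2 − 47.6) × (7 − 6) = 6.6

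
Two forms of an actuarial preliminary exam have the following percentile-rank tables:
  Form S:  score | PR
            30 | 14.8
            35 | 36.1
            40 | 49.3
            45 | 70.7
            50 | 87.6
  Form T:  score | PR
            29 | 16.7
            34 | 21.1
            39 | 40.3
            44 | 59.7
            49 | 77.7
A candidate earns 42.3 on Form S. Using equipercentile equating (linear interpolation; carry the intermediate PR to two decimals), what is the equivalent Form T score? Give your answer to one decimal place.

PR of 42.3 on Form S: 49.3 + (42.3 − 40)/(45 − 40) × (70.7 − 49.3) = 59.14
On Form T, PR 59.14 falls between score 39 (PR 40.3) and 44 (PR 59.7).
Interpolate: 39 + (59.14 − 40.3)/(59.7 − 40.3) × (44 − 39) = 43.9

43.9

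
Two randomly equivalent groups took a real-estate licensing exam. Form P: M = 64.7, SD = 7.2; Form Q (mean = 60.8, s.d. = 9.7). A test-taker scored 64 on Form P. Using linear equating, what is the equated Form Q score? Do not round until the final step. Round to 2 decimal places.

Linear equating: y = (SD_Y/SD_X)(x − M_X) + M_Y
y = (9.7/7.2)(64 − 64.7) + 60.8
y = 1.347222 × -0.7 + 60.8 = -0.9431 + 60.8 = 59.86

59.86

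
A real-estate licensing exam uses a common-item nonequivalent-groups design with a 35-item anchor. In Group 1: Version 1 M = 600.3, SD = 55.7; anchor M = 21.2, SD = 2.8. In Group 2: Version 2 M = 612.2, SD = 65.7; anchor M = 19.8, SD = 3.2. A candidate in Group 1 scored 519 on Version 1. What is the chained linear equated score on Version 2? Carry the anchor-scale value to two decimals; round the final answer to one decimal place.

557.0

Version 1 → anchor (Group 1): v = (2.8/55.7)(519 − 600.3) + 21.2 = 17.11
anchor → Version 2 (Group 2): y = (65.7/3.2)(17.11 − 19.8) + 612.2 = 557.0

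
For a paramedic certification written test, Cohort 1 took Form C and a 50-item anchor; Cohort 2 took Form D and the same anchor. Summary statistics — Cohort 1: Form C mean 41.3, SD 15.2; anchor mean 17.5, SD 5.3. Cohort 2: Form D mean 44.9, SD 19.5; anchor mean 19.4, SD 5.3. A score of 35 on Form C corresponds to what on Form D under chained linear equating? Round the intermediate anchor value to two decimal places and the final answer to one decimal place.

29.8

Form C → anchor (Cohort 1): v = (5.3/15.2)(35 − 41.3) + 17.5 = 15.30
anchor → Form D (Cohort 2): y = (19.5/5.3)(15.30 − 19.4) + 44.9 = 29.8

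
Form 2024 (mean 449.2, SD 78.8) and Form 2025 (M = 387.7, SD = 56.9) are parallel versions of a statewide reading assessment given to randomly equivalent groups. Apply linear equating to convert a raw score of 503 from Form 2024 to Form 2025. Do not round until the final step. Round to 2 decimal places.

426.55

Linear equating: y = (SD_Y/SD_X)(x − M_X) + M_Y
y = (56.9/78.8)(503 − 449.2) + 387.7
y = 0.722081 × 53.8 + 387.7 = 38.8480 + 387.7 = 426.55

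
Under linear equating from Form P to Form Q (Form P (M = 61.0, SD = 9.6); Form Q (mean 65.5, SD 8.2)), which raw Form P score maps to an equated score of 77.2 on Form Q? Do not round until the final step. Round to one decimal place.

74.7

Invert y = (SD_Y/SD_X)(x − M_X) + M_Y:
x = (SD_X/SD_Y)(y − M_Y) + M_X = (9.6/8.2)(77.2 − 65.5) + 61.0
x = 1.170732 × 11.700 + 61.0 = 74.7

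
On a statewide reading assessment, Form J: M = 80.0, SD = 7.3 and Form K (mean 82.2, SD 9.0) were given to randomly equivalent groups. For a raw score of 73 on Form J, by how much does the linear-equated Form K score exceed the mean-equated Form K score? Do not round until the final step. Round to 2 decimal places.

-1.63

Mean-equated: 73 + (82.2 − 80.0) = 75.20
Linear-equated: (9.0/7.3)(73 − 80.0) + 82.2 = 73.570
Difference = 73.570 − 75.20 = -1.63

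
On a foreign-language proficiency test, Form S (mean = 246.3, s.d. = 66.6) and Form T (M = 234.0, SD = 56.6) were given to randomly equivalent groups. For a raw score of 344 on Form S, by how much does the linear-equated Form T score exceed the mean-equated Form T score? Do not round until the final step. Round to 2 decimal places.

-14.67

Mean-equated: 344 + (234.0 − 246.3) = 331.70
Linear-equated: (56.6/66.6)(344 − 246.3) + 234.0 = 317.030
Difference = 317.030 − 331.70 = -14.67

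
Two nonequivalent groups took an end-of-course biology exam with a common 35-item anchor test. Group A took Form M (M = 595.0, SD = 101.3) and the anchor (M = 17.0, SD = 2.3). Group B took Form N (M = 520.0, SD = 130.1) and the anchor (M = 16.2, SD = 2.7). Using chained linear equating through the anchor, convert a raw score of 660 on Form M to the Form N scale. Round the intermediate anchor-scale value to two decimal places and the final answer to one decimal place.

Form M → anchor (Group A): v = (2.3/101.3)(660 − 595.0) + 17.0 = 18.48
anchor → Form N (Group B): y = (130.1/2.7)(18.48 − 16.2) + 520.0 = 629.9

629.9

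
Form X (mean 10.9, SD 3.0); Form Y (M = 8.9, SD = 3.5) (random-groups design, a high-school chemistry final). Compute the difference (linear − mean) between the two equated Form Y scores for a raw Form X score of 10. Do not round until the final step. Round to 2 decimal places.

Mean-equated: 10 + (8.9 − 10.9) = 8.00
Linear-equated: (3.5/3.0)(10 − 10.9) + 8.9 = 7.850
Difference = 7.850 − 8.00 = -0.15

-0.15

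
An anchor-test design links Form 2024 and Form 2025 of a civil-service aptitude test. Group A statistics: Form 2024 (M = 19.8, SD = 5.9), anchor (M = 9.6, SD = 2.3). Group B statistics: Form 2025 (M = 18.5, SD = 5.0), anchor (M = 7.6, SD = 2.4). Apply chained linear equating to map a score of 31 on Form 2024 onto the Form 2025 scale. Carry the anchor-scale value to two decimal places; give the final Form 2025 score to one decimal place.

Form 2024 → anchor (Group A): v = (2.3/5.9)(31 − 19.8) + 9.6 = 13.97
anchor → Form 2025 (Group B): y = (5.0/2.4)(13.97 − 7.6) + 18.5 = 31.8

31.8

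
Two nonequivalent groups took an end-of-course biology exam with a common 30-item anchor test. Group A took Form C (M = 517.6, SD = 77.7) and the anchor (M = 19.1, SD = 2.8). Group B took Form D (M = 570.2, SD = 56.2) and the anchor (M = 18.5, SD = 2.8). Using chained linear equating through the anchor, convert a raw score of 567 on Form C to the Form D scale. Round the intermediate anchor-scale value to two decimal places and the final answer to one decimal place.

Form C → anchor (Group A): v = (2.8/77.7)(567 − 517.6) + 19.1 = 20.88
anchor → Form D (Group B): y = (56.2/2.8)(20.88 − 18.5) + 570.2 = 618.0

618.0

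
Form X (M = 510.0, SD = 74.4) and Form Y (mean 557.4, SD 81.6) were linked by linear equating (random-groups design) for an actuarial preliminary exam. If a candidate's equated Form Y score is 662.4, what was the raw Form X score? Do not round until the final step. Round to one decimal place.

605.7

Invert y = (SD_Y/SD_X)(x − M_X) + M_Y:
x = (SD_X/SD_Y)(y − M_Y) + M_X = (74.4/81.6)(662.4 − 557.4) + 510.0
x = 0.911765 × 105.000 + 510.0 = 605.7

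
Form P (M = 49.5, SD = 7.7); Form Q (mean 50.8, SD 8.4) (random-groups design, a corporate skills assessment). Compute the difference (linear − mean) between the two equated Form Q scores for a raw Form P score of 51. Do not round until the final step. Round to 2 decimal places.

Mean-equated: 51 + (50.8 − 49.5) = 52.30
Linear-equated: (8.4/7.7)(51 − 49.5) + 50.8 = 52.436
Difference = 52.436 − 52.30 = 0.14

0.14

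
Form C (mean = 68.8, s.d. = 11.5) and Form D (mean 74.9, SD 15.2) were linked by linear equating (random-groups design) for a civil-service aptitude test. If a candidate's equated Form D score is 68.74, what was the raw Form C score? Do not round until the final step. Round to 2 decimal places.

Invert y = (SD_Y/SD_X)(x − M_X) + M_Y:
x = (SD_X/SD_Y)(y − M_Y) + M_X = (11.5/15.2)(68.74 − 74.9) + 68.8
x = 0.756579 × -6.160 + 68.8 = 64.14

64.14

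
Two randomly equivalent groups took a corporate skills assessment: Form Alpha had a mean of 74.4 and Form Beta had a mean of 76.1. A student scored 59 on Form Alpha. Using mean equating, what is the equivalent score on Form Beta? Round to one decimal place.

60.7

Mean equating: y = x + (M_Y − M_X) = 59 + (76.1 − 74.4) = 60.7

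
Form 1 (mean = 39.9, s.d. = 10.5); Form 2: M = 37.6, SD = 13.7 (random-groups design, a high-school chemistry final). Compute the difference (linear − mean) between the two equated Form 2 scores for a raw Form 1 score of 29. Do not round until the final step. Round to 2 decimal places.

Mean-equated: 29 + (37.6 − 39.9) = 26.70
Linear-equated: (13.7/10.5)(29 − 39.9) + 37.6 = 23.378
Difference = 23.378 − 26.70 = -3.32

-3.32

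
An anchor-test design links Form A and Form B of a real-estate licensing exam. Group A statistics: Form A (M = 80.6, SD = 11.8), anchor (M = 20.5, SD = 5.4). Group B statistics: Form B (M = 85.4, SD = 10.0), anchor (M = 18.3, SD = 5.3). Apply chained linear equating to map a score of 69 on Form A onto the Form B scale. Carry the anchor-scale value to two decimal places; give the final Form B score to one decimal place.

79.5

Form A → anchor (Group A): v = (5.4/11.8)(69 − 80.6) + 20.5 = 15.19
anchor → Form B (Group B): y = (10.0/5.3)(15.19 − 18.3) + 85.4 = 79.5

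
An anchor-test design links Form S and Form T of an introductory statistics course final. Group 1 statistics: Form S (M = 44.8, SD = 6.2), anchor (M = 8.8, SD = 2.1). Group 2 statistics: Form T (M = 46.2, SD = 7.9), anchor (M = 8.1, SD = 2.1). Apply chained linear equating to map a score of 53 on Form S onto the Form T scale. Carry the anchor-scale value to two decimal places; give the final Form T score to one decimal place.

59.3

Form S → anchor (Group 1): v = (2.1/6.2)(53 − 44.8) + 8.8 = 11.58
anchor → Form T (Group 2): y = (7.9/2.1)(11.58 − 8.1) + 46.2 = 59.3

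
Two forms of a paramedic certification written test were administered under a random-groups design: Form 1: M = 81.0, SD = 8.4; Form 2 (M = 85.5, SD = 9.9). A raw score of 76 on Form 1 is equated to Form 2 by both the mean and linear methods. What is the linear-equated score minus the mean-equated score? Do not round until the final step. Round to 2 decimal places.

-0.89

Mean-equated: 76 + (85.5 − 81.0) = 80.50
Linear-equated: (9.9/8.4)(76 − 81.0) + 85.5 = 79.607
Difference = 79.607 − 80.50 = -0.89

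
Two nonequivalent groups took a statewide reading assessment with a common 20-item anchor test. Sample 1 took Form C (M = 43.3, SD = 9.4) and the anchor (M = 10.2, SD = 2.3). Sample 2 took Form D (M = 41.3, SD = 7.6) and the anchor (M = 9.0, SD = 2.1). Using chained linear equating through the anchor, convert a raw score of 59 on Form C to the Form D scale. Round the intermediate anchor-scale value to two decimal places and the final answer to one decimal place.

Form C → anchor (Sample 1): v = (2.3/9.4)(59 − 43.3) + 10.2 = 14.04
anchor → Form D (Sample 2): y = (7.6/2.1)(14.04 − 9.0) + 41.3 = 59.5

59.5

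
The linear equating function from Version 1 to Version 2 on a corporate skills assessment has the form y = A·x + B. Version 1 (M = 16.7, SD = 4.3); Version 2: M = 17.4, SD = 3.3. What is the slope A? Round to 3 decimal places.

A = SD_Y / SD_X = 3.3 / 4.3 = 0.767

0.767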